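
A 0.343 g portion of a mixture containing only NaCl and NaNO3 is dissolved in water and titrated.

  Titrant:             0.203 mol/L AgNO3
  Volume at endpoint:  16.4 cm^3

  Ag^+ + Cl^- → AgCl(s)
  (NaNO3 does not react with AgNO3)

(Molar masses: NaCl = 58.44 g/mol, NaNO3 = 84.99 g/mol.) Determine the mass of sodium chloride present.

n(AgNO3) = 0.0164 × 0.203 = 3.33 × 10^-3 mol
Let x = n(NaCl), y = n(NaNO3).
Titrant: 1x = 3.33 × 10^-3;  mass: 58.44x + 84.99y = 0.343
Solving, x = 3.33 × 10^-3 mol, y = 1.75 × 10^-3 mol
mass of NaCl = 3.33 × 10^-3 × 58.44 = 0.195 g

0.195 g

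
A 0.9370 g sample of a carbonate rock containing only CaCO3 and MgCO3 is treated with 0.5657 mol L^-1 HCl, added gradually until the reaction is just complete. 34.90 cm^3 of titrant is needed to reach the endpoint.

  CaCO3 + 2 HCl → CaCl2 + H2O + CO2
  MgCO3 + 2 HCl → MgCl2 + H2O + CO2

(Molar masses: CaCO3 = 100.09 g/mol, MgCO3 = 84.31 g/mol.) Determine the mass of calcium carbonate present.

0.6643 g

n(HCl) = 0.03490 × 0.5657 = 0.01974 mol
Let x = n(CaCO3), y = n(MgCO3).
Titrant: 2x + 2y = 0.01974;  mass: 100.09x + 84.31y = 0.9370
Solving, x = 6.637 × 10^-3 mol, y = 3.234 × 10^-3 mol
mass of CaCO3 = 6.637 × 10^-3 × 100.09 = 0.6643 g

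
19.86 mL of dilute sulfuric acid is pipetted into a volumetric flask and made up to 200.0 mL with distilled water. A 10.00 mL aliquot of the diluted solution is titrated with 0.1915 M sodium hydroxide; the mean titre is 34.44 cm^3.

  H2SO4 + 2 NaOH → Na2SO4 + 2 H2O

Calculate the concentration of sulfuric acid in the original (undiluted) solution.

3.321 M

n(NaOH) = 0.03444 × 0.1915 = 6.595 × 10^-3 mol
From the 1:2 ratio, n(H2SO4) in the aliquot = 1/2 × 6.595 × 10^-3 = 3.298 × 10^-3 mol
[H2SO4]_dilute = 3.298 × 10^-3 / 0.01000 = 0.3298 mol/L
Dilution factor = 200.0 / 19.86 = 10.07
[H2SO4]_stock = 0.3298 × 10.07 = 3.321 mol/L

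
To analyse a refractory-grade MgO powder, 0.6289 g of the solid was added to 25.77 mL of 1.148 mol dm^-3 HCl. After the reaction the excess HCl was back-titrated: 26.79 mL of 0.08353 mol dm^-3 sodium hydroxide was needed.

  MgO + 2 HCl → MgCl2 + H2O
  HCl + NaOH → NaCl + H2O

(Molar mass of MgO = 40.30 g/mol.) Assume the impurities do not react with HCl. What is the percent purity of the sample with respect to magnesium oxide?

n(HCl) added = 0.02577 × 1.148 = 0.02958 mol
n(NaOH) used in back-titration = 0.02679 × 0.08353 = 2.238 × 10^-3 mol
n(HCl) left over = 2.238 × 10^-3 mol (1:1 ratio)
n(HCl) consumed by analyte = 0.02958 − 2.238 × 10^-3 = 0.02735 mol
From the 1:2 ratio, n(MgO) = 1/2 × 0.02735 = 0.01367 mol
mass of MgO = 0.01367 × 40.30 = 0.5510 g
% MgO = 0.5510 / 0.6289 × 100 = 87.62 %

87.62 %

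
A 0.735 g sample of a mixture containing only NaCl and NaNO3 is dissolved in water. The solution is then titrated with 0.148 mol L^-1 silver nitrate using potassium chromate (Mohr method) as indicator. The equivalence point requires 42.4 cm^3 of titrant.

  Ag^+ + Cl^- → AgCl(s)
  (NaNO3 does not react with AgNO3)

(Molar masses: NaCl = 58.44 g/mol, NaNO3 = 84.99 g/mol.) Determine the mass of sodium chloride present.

0.367 g

n(AgNO3) = 0.0424 × 0.148 = 6.28 × 10^-3 mol
Let x = n(NaCl), y = n(NaNO3).
Titrant: 1x = 6.28 × 10^-3;  mass: 58.44x + 84.99y = 0.735
Solving, x = 6.28 × 10^-3 mol, y = 4.33 × 10^-3 mol
mass of NaCl = 6.28 × 10^-3 × 58.44 = 0.367 g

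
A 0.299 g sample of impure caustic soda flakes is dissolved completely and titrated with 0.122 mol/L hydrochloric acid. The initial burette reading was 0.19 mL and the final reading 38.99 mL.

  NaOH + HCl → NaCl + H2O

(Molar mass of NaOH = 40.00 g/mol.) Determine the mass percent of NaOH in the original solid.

63.3 %

n(HCl) = 0.0388 L × 0.122 mol/L = 4.73 × 10^-3 mol
n(NaOH) = 4.73 × 10^-3 mol (1:1 ratio)
mass of NaOH = 4.73 × 10^-3 × 40.00 g/mol = 0.189 g
% NaOH = 0.189 / 0.299 × 100 = 63.3 %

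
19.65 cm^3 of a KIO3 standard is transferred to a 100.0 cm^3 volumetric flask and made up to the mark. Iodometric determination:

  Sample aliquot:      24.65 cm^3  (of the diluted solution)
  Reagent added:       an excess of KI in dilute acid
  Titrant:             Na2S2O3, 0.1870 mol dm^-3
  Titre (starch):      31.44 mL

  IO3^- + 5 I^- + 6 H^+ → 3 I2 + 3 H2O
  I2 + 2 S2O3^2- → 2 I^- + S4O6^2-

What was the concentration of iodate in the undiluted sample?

0.2023 mol/L

n(S2O3^2-) = 0.03144 × 0.1870 = 5.879 × 10^-3 mol
n(I2) = n(S2O3^2-)/2 = 2.940 × 10^-3 mol
From the 1:3 ratio, n(IO3^-) in the aliquot = 1/3 × 2.940 × 10^-3 = 9.799 × 10^-4 mol
[IO3^-]_dilute = 9.799 × 10^-4 / 0.02465 = 0.03975 mol/L
[IO3^-]_original = 0.03975 × 100.0/19.65 = 0.2023 mol/L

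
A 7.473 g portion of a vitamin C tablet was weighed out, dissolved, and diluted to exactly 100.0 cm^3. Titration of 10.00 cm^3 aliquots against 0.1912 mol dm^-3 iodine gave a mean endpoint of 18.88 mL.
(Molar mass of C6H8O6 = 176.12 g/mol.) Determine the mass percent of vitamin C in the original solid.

C6H8O6 + I2 → C6H6O6 + 2 HI
n(I2) per titration = 0.01888 × 0.1912 = 3.610 × 10^-3 mol
n(C6H8O6) in each aliquot = 3.610 × 10^-3 mol (1:1 ratio)
n(C6H8O6) in the whole flask = 3.610 × 10^-3 × 100.0/10.00 = 0.03610 mol
mass of C6H8O6 = 0.03610 × 176.12 = 6.358 g
% C6H8O6 = 6.358 / 7.473 × 100 = 85.08 %

85.08 %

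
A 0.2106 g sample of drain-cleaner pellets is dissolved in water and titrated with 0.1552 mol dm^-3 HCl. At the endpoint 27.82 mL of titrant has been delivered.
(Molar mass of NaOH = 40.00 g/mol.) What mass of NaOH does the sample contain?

NaOH + HCl → NaCl + H2O
n(HCl) = 0.02782 L × 0.1552 mol/L = 4.318 × 10^-3 mol
n(NaOH) = 4.318 × 10^-3 mol (1:1 ratio)
mass of NaOH = 4.318 × 10^-3 × 40.00 g/mol = 0.1727 g

0.1727 g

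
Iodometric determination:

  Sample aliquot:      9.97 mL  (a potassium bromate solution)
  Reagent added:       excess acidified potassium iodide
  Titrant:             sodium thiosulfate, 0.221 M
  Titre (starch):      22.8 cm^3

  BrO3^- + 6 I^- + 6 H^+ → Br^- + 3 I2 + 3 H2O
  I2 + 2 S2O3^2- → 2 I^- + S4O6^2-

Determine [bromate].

0.0842 M

n(S2O3^2-) = 0.0228 × 0.221 = 5.04 × 10^-3 mol
n(I2) = n(S2O3^2-)/2 = 2.52 × 10^-3 mol
From the 1:3 ratio, n(BrO3^-) in the aliquot = 1/3 × 2.52 × 10^-3 = 8.40 × 10^-4 mol
[BrO3^-] = 8.40 × 10^-4 / 0.00997 = 0.0842 mol/L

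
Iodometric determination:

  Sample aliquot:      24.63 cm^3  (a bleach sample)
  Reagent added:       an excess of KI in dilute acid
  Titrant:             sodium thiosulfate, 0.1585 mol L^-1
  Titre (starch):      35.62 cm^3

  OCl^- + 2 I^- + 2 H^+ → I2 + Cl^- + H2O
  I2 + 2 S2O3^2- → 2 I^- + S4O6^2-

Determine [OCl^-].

0.1146 mol/L

n(S2O3^2-) = 0.03562 × 0.1585 = 5.646 × 10^-3 mol
n(I2) = n(S2O3^2-)/2 = 2.823 × 10^-3 mol
n(OCl^-) in the aliquot = 2.823 × 10^-3 mol (1:1 ratio)
[OCl^-] = 2.823 × 10^-3 / 0.02463 = 0.1146 mol/L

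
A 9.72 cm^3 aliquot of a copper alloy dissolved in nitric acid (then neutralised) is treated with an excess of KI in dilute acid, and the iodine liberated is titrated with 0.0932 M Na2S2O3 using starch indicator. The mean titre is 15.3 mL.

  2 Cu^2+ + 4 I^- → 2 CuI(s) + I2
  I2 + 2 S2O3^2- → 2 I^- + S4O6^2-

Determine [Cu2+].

0.147 M

n(S2O3^2-) = 0.0153 × 0.0932 = 1.43 × 10^-3 mol
n(I2) = n(S2O3^2-)/2 = 7.13 × 10^-4 mol
From the 2:1 ratio, n(Cu2+) in the aliquot = 2/1 × 7.13 × 10^-4 = 1.43 × 10^-3 mol
[Cu2+] = 1.43 × 10^-3 / 0.00972 = 0.147 mol/L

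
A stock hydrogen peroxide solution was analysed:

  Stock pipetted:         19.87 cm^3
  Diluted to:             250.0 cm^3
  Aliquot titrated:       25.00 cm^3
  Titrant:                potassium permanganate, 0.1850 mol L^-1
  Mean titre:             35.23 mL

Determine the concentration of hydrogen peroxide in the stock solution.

2 MnO4^- + 5 H2O2 + 6 H^+ → 2 Mn^2+ + 5 O2 + 8 H2O
n(KMnO4) = 0.03523 × 0.1850 = 6.518 × 10^-3 mol
From the 5:2 ratio, n(H2O2) in the aliquot = 5/2 × 6.518 × 10^-3 = 0.01629 mol
[H2O2]_dilute = 0.01629 / 0.02500 = 0.6518 mol/L
Dilution factor = 250.0 / 19.87 = 12.58
[H2O2]_stock = 0.6518 × 12.58 = 8.200 mol/L

8.200 mol/L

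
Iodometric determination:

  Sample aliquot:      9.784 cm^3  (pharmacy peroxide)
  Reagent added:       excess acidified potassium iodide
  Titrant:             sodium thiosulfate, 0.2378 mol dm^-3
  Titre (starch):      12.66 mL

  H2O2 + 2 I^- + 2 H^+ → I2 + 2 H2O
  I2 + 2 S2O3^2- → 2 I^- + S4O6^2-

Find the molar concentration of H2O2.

0.1539 mol/L

n(S2O3^2-) = 0.01266 × 0.2378 = 3.011 × 10^-3 mol
n(I2) = n(S2O3^2-)/2 = 1.505 × 10^-3 mol
n(H2O2) in the aliquot = 1.505 × 10^-3 mol (1:1 ratio)
[H2O2] = 1.505 × 10^-3 / 0.009784 = 0.1539 mol/L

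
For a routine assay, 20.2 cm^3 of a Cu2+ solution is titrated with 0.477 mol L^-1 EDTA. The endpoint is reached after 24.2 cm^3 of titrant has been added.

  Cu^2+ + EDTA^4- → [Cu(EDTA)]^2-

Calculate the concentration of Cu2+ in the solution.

0.571 mol/L

n(EDTA) = 0.0242 L × 0.477 mol/L = 0.0115 mol
n(Cu2+) = 0.0115 mol (1:1 mole ratio)
[Cu2+] = 0.0115 mol / 0.0202 L = 0.571 mol/L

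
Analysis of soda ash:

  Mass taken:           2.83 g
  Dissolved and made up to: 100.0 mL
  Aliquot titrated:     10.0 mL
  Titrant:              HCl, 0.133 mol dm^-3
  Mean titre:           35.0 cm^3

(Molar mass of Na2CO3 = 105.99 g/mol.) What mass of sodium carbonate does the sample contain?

2.47 g

Na2CO3 + 2 HCl → 2 NaCl + H2O + CO2
n(HCl) per titration = 0.0350 × 0.133 = 4.66 × 10^-3 mol
From the 1:2 ratio, n(Na2CO3) in each aliquot = 1/2 × 4.66 × 10^-3 = 2.33 × 10^-3 mol
n(Na2CO3) in the whole flask = 2.33 × 10^-3 × 100.0/10.0 = 0.0233 mol
mass of Na2CO3 = 0.0233 × 105.99 = 2.47 g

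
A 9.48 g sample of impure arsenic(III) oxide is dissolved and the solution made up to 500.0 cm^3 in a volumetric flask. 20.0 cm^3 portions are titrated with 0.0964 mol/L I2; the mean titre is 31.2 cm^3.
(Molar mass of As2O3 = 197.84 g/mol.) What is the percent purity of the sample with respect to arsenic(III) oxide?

78.5 %

As2O3 + 2 I2 + 2 H2O → As2O5 + 4 HI
n(I2) per titration = 0.0312 × 0.0964 = 3.01 × 10^-3 mol
From the 1:2 ratio, n(As2O3) in each aliquot = 1/2 × 3.01 × 10^-3 = 1.50 × 10^-3 mol
n(As2O3) in the whole flask = 1.50 × 10^-3 × 500.0/20.0 = 0.0376 mol
mass of As2O3 = 0.0376 × 197.84 = 7.44 g
% As2O3 = 7.44 / 9.48 × 100 = 78.5 %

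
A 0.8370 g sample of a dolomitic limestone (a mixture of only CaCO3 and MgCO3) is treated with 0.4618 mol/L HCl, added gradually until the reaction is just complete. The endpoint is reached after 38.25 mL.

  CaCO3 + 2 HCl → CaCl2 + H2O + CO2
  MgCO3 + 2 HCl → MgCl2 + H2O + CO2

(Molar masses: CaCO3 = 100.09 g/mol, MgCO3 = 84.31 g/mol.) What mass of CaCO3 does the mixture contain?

n(HCl) = 0.03825 × 0.4618 = 0.01766 mol
Let x = n(CaCO3), y = n(MgCO3).
Titrant: 2x + 2y = 0.01766;  mass: 100.09x + 84.31y = 0.8370
Solving, x = 5.854 × 10^-3 mol, y = 2.978 × 10^-3 mol
mass of CaCO3 = 5.854 × 10^-3 × 100.09 = 0.5860 g

0.5860 g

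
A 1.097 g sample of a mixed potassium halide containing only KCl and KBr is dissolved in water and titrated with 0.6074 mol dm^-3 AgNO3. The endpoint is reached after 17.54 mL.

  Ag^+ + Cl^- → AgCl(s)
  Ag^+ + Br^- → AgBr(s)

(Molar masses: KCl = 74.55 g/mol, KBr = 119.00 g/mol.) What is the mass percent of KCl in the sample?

n(AgNO3) = 0.01754 × 0.6074 = 0.01065 mol
Let x = n(KCl), y = n(KBr).
Titrant: 1x + 1y = 0.01065;  mass: 74.55x + 119.00y = 1.097
Solving, x = 3.843 × 10^-3 mol, y = 6.811 × 10^-3 mol
mass of KCl = 3.843 × 10^-3 × 74.55 = 0.2865 g
% KCl = 0.2865 / 1.097 × 100 = 26.11 %

26.11 %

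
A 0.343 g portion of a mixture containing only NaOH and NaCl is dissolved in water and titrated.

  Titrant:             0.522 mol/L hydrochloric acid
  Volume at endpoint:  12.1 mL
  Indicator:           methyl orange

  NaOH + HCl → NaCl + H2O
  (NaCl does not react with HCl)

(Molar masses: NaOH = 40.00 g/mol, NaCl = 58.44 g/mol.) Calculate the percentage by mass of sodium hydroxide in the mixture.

73.7 %

n(HCl) = 0.0121 × 0.522 = 6.32 × 10^-3 mol
Let x = n(NaOH), y = n(NaCl).
Titrant: 1x = 6.32 × 10^-3;  mass: 40.00x + 58.44y = 0.343
Solving, x = 6.32 × 10^-3 mol, y = 1.55 × 10^-3 mol
mass of NaOH = 6.32 × 10^-3 × 40.00 = 0.253 g
% NaOH = 0.253 / 0.343 × 100 = 73.7 %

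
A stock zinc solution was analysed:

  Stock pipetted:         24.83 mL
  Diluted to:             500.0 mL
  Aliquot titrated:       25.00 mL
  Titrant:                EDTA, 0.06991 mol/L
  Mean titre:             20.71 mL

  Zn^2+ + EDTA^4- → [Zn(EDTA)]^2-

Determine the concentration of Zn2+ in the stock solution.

1.166 mol/L

n(EDTA) = 0.02071 × 0.06991 = 1.448 × 10^-3 mol
n(Zn2+) in the aliquot = 1.448 × 10^-3 mol (1:1 ratio)
[Zn2+]_dilute = 1.448 × 10^-3 / 0.02500 = 0.05791 mol/L
Dilution factor = 500.0 / 24.83 = 20.14
[Zn2+]_stock = 0.05791 × 20.14 = 1.166 mol/L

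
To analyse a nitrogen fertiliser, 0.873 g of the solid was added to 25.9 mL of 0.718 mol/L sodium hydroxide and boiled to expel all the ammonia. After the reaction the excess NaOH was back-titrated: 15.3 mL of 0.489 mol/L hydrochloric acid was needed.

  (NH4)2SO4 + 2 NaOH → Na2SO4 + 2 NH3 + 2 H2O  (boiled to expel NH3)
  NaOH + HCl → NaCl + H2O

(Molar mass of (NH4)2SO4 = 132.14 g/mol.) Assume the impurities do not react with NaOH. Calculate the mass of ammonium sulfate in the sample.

n(NaOH) added = 0.0259 × 0.718 = 0.0186 mol
n(HCl) used in back-titration = 0.0153 × 0.489 = 7.48 × 10^-3 mol
n(NaOH) left over = 7.48 × 10^-3 mol (1:1 ratio)
n(NaOH) consumed by analyte = 0.0186 − 7.48 × 10^-3 = 0.0111 mol
From the 1:2 ratio, n((NH4)2SO4) = 1/2 × 0.0111 = 5.56 × 10^-3 mol
mass of (NH4)2SO4 = 5.56 × 10^-3 × 132.14 = 0.734 g

0.734 g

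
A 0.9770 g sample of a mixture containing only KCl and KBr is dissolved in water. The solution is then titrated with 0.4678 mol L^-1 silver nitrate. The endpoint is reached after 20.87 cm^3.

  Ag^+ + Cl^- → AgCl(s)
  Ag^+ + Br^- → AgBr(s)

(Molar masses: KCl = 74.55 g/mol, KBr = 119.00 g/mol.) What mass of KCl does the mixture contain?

0.3099 g

n(AgNO3) = 0.02087 × 0.4678 = 9.763 × 10^-3 mol
Let x = n(KCl), y = n(KBr).
Titrant: 1x + 1y = 9.763 × 10^-3;  mass: 74.55x + 119.00y = 0.9770
Solving, x = 4.157 × 10^-3 mol, y = 5.606 × 10^-3 mol
mass of KCl = 4.157 × 10^-3 × 74.55 = 0.3099 g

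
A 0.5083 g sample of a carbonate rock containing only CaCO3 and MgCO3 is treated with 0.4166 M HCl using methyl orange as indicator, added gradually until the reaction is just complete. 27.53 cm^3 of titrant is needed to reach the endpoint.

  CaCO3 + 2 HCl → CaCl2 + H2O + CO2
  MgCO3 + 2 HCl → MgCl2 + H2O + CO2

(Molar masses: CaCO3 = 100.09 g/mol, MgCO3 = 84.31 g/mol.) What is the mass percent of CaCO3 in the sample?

30.98 %

n(HCl) = 0.02753 × 0.4166 = 0.01147 mol
Let x = n(CaCO3), y = n(MgCO3).
Titrant: 2x + 2y = 0.01147;  mass: 100.09x + 84.31y = 0.5083
Solving, x = 1.573 × 10^-3 mol, y = 4.161 × 10^-3 mol
mass of CaCO3 = 1.573 × 10^-3 × 100.09 = 0.1575 g
% CaCO3 = 0.1575 / 0.5083 × 100 = 30.98 %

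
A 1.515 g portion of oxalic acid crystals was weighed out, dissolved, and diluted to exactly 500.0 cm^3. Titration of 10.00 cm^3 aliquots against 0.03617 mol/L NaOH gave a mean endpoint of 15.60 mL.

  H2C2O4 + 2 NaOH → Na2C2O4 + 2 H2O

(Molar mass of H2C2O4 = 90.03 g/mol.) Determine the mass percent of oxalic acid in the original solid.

83.83 %

n(NaOH) per titration = 0.01560 × 0.03617 = 5.643 × 10^-4 mol
From the 1:2 ratio, n(H2C2O4) in each aliquot = 1/2 × 5.643 × 10^-4 = 2.821 × 10^-4 mol
n(H2C2O4) in the whole flask = 2.821 × 10^-4 × 500.0/10.00 = 0.01411 mol
mass of H2C2O4 = 0.01411 × 90.03 = 1.270 g
% H2C2O4 = 1.270 / 1.515 × 100 = 83.83 %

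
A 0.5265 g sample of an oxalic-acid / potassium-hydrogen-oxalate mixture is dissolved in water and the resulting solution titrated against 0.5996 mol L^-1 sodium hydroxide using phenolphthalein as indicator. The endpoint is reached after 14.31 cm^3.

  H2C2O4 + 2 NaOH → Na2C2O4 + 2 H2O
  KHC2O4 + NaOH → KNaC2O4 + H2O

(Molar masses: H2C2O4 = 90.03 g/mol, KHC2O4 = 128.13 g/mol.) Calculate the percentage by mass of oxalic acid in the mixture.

n(NaOH) = 0.01431 × 0.5996 = 8.580 × 10^-3 mol
Let x = n(H2C2O4), y = n(KHC2O4).
Titrant: 2x + 1y = 8.580 × 10^-3;  mass: 90.03x + 128.13y = 0.5265
Solving, x = 3.446 × 10^-3 mol, y = 1.688 × 10^-3 mol
mass of H2C2O4 = 3.446 × 10^-3 × 90.03 = 0.3103 g
% H2C2O4 = 0.3103 / 0.5265 × 100 = 58.93 %

58.93 %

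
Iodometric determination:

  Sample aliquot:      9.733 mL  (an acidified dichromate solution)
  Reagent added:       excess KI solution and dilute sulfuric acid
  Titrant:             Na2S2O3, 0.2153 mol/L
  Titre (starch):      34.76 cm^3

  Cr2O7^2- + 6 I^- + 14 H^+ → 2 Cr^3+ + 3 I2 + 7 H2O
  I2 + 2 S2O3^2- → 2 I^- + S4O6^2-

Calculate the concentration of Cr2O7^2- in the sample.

0.1282 mol/L

n(S2O3^2-) = 0.03476 × 0.2153 = 7.484 × 10^-3 mol
n(I2) = n(S2O3^2-)/2 = 3.742 × 10^-3 mol
From the 1:3 ratio, n(Cr2O7^2-) in the aliquot = 1/3 × 3.742 × 10^-3 = 1.247 × 10^-3 mol
[Cr2O7^2-] = 1.247 × 10^-3 / 0.009733 = 0.1282 mol/L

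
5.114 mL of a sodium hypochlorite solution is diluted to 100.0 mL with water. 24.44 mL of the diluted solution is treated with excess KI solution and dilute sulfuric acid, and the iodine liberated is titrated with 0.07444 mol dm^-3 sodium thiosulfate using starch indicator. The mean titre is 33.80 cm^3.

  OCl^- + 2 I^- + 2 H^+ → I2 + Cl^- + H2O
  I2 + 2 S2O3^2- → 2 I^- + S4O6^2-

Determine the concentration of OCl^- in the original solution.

n(S2O3^2-) = 0.03380 × 0.07444 = 2.516 × 10^-3 mol
n(I2) = n(S2O3^2-)/2 = 1.258 × 10^-3 mol
n(OCl^-) in the aliquot = 1.258 × 10^-3 mol (1:1 ratio)
[OCl^-]_dilute = 1.258 × 10^-3 / 0.02444 = 0.05147 mol/L
[OCl^-]_original = 0.05147 × 100.0/5.114 = 1.007 mol/L

1.007 mol/L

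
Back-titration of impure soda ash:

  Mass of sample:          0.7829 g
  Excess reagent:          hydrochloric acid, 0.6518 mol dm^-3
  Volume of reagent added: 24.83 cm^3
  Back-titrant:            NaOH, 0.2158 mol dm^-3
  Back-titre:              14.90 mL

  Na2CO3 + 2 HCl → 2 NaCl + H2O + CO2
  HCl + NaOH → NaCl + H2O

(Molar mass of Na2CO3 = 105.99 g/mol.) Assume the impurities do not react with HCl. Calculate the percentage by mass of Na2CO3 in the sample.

n(HCl) added = 0.02483 × 0.6518 = 0.01618 mol
n(NaOH) used in back-titration = 0.01490 × 0.2158 = 3.215 × 10^-3 mol
n(HCl) left over = 3.215 × 10^-3 mol (1:1 ratio)
n(HCl) consumed by analyte = 0.01618 − 3.215 × 10^-3 = 0.01297 mol
From the 1:2 ratio, n(Na2CO3) = 1/2 × 0.01297 = 6.484 × 10^-3 mol
mass of Na2CO3 = 6.484 × 10^-3 × 105.99 = 0.6873 g
% Na2CO3 = 0.6873 / 0.7829 × 100 = 87.79 %

87.79 %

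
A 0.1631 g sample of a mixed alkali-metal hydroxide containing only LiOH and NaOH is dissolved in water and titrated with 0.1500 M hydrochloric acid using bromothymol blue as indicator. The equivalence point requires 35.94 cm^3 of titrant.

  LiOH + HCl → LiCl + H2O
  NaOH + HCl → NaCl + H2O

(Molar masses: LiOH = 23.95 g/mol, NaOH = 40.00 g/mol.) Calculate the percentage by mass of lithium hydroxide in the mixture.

48.07 %

n(HCl) = 0.03594 × 0.1500 = 5.391 × 10^-3 mol
Let x = n(LiOH), y = n(NaOH).
Titrant: 1x + 1y = 5.391 × 10^-3;  mass: 23.95x + 40.00y = 0.1631
Solving, x = 3.274 × 10^-3 mol, y = 2.117 × 10^-3 mol
mass of LiOH = 3.274 × 10^-3 × 23.95 = 0.07840 g
% LiOH = 0.07840 / 0.1631 × 100 = 48.07 %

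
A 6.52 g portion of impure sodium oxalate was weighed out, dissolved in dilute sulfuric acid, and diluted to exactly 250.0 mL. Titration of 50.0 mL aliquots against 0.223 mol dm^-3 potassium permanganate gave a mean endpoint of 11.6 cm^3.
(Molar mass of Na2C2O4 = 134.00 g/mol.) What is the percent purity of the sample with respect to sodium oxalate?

2 MnO4^- + 5 C2O4^2- + 16 H^+ → 2 Mn^2+ + 10 CO2 + 8 H2O
n(KMnO4) per titration = 0.0116 × 0.223 = 2.59 × 10^-3 mol
From the 5:2 ratio, n(Na2C2O4) in each aliquot = 5/2 × 2.59 × 10^-3 = 6.47 × 10^-3 mol
n(Na2C2O4) in the whole flask = 6.47 × 10^-3 × 250.0/50.0 = 0.0323 mol
mass of Na2C2O4 = 0.0323 × 134.00 = 4.33 g
% Na2C2O4 = 4.33 / 6.52 × 100 = 66.5 %

66.5 %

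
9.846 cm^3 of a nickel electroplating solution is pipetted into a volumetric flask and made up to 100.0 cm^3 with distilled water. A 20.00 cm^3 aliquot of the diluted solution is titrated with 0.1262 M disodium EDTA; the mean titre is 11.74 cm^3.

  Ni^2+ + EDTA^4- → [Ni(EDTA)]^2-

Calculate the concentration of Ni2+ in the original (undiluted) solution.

0.7524 M

n(EDTA) = 0.01174 × 0.1262 = 1.482 × 10^-3 mol
n(Ni2+) in the aliquot = 1.482 × 10^-3 mol (1:1 ratio)
[Ni2+]_dilute = 1.482 × 10^-3 / 0.02000 = 0.07408 mol/L
Dilution factor = 100.0 / 9.846 = 10.16
[Ni2+]_stock = 0.07408 × 10.16 = 0.7524 mol/L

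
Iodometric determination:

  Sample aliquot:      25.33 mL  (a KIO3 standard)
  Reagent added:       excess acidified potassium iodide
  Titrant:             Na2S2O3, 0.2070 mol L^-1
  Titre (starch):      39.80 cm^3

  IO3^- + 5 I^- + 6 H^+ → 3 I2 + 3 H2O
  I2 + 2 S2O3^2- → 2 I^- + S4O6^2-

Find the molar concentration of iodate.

n(S2O3^2-) = 0.03980 × 0.2070 = 8.239 × 10^-3 mol
n(I2) = n(S2O3^2-)/2 = 4.119 × 10^-3 mol
From the 1:3 ratio, n(IO3^-) in the aliquot = 1/3 × 4.119 × 10^-3 = 1.373 × 10^-3 mol
[IO3^-] = 1.373 × 10^-3 / 0.02533 = 0.05421 mol/L

0.05421 mol/L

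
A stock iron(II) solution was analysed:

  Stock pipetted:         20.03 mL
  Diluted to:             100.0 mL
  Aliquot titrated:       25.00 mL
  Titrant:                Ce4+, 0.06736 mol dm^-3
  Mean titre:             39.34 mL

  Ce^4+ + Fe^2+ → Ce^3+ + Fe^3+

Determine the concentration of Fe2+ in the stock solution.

0.5292 mol/L

n(Ce4+) = 0.03934 × 0.06736 = 2.650 × 10^-3 mol
n(Fe2+) in the aliquot = 2.650 × 10^-3 mol (1:1 ratio)
[Fe2+]_dilute = 2.650 × 10^-3 / 0.02500 = 0.1060 mol/L
Dilution factor = 100.0 / 20.03 = 4.993
[Fe2+]_stock = 0.1060 × 4.993 = 0.5292 mol/L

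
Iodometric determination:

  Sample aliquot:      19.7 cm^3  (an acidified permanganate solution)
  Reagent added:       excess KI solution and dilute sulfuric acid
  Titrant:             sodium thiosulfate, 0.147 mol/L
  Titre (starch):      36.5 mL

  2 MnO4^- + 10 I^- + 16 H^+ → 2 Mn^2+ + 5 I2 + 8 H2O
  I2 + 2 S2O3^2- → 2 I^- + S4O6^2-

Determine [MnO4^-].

0.0545 mol/L

n(S2O3^2-) = 0.0365 × 0.147 = 5.37 × 10^-3 mol
n(I2) = n(S2O3^2-)/2 = 2.68 × 10^-3 mol
From the 2:5 ratio, n(MnO4^-) in the aliquot = 2/5 × 2.68 × 10^-3 = 1.07 × 10^-3 mol
[MnO4^-] = 1.07 × 10^-3 / 0.0197 = 0.0545 mol/L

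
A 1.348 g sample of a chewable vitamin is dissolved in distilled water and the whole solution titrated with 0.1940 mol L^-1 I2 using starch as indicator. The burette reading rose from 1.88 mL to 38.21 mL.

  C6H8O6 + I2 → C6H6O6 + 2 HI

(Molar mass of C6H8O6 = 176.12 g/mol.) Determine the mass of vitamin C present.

1.241 g

n(I2) = 0.03633 L × 0.1940 mol/L = 7.048 × 10^-3 mol
n(C6H8O6) = 7.048 × 10^-3 mol (1:1 ratio)
mass of C6H8O6 = 7.048 × 10^-3 × 176.12 g/mol = 1.241 g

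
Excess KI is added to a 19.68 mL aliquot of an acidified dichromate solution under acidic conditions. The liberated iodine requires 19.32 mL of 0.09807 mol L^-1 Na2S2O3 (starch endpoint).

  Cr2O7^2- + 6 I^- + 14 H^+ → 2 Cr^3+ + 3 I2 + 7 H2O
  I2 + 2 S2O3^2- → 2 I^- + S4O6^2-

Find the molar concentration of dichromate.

n(S2O3^2-) = 0.01932 × 0.09807 = 1.895 × 10^-3 mol
n(I2) = n(S2O3^2-)/2 = 9.474 × 10^-4 mol
From the 1:3 ratio, n(Cr2O7^2-) in the aliquot = 1/3 × 9.474 × 10^-4 = 3.158 × 10^-4 mol
[Cr2O7^2-] = 3.158 × 10^-4 / 0.01968 = 0.01605 mol/L

0.01605 mol/L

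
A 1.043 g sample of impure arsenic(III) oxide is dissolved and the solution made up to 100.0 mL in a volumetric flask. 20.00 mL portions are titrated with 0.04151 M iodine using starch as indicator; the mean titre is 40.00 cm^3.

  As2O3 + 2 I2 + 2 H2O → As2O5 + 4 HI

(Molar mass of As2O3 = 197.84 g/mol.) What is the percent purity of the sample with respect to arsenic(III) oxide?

78.74 %

n(I2) per titration = 0.04000 × 0.04151 = 1.660 × 10^-3 mol
From the 1:2 ratio, n(As2O3) in each aliquot = 1/2 × 1.660 × 10^-3 = 8.302 × 10^-4 mol
n(As2O3) in the whole flask = 8.302 × 10^-4 × 100.0/20.00 = 4.151 × 10^-3 mol
mass of As2O3 = 4.151 × 10^-3 × 197.84 = 0.8212 g
% As2O3 = 0.8212 / 1.043 × 100 = 78.74 %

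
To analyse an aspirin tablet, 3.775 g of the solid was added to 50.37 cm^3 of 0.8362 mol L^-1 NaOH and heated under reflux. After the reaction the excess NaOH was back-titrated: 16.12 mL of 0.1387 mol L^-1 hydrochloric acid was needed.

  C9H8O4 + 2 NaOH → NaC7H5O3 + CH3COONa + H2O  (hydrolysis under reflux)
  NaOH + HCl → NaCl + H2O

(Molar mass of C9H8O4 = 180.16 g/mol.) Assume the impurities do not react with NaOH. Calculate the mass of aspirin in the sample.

3.593 g

n(NaOH) added = 0.05037 × 0.8362 = 0.04212 mol
n(HCl) used in back-titration = 0.01612 × 0.1387 = 2.236 × 10^-3 mol
n(NaOH) left over = 2.236 × 10^-3 mol (1:1 ratio)
n(NaOH) consumed by analyte = 0.04212 − 2.236 × 10^-3 = 0.03988 mol
From the 1:2 ratio, n(C9H8O4) = 1/2 × 0.03988 = 0.01994 mol
mass of C9H8O4 = 0.01994 × 180.16 = 3.593 g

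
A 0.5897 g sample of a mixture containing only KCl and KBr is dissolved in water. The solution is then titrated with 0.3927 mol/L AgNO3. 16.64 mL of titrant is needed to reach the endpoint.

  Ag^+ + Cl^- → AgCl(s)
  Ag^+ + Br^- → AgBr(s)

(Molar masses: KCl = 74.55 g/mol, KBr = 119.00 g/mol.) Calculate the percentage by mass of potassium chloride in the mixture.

53.44 %

n(AgNO3) = 0.01664 × 0.3927 = 6.535 × 10^-3 mol
Let x = n(KCl), y = n(KBr).
Titrant: 1x + 1y = 6.535 × 10^-3;  mass: 74.55x + 119.00y = 0.5897
Solving, x = 4.227 × 10^-3 mol, y = 2.307 × 10^-3 mol
mass of KCl = 4.227 × 10^-3 × 74.55 = 0.3152 g
% KCl = 0.3152 / 0.5897 × 100 = 53.44 %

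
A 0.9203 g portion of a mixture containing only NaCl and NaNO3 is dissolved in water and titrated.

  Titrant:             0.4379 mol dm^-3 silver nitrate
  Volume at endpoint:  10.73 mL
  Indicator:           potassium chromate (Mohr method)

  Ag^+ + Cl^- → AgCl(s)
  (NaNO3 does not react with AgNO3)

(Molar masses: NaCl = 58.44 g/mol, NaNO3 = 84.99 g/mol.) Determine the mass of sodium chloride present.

n(AgNO3) = 0.01073 × 0.4379 = 4.699 × 10^-3 mol
Let x = n(NaCl), y = n(NaNO3).
Titrant: 1x = 4.699 × 10^-3;  mass: 58.44x + 84.99y = 0.9203
Solving, x = 4.699 × 10^-3 mol, y = 7.597 × 10^-3 mol
mass of NaCl = 4.699 × 10^-3 × 58.44 = 0.2746 g

0.2746 g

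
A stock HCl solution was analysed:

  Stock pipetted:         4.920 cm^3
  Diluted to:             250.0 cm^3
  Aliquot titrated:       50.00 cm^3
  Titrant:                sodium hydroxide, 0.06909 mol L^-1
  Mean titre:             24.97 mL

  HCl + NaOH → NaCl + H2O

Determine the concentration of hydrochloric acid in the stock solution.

n(NaOH) = 0.02497 × 0.06909 = 1.725 × 10^-3 mol
n(HCl) in the aliquot = 1.725 × 10^-3 mol (1:1 ratio)
[HCl]_dilute = 1.725 × 10^-3 / 0.05000 = 0.03450 mol/L
Dilution factor = 250.0 / 4.920 = 50.81
[HCl]_stock = 0.03450 × 50.81 = 1.753 mol/L

1.753 mol/L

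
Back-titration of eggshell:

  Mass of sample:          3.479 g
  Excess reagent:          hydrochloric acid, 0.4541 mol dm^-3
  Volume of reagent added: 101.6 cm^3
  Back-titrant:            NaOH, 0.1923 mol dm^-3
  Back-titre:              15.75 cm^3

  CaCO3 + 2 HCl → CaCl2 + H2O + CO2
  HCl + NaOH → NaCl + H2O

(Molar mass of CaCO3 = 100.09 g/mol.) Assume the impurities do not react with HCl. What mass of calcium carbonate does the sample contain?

2.157 g

n(HCl) added = 0.1016 × 0.4541 = 0.04614 mol
n(NaOH) used in back-titration = 0.01575 × 0.1923 = 3.029 × 10^-3 mol
n(HCl) left over = 3.029 × 10^-3 mol (1:1 ratio)
n(HCl) consumed by analyte = 0.04614 − 3.029 × 10^-3 = 0.04311 mol
From the 1:2 ratio, n(CaCO3) = 1/2 × 0.04311 = 0.02155 mol
mass of CaCO3 = 0.02155 × 100.09 = 2.157 g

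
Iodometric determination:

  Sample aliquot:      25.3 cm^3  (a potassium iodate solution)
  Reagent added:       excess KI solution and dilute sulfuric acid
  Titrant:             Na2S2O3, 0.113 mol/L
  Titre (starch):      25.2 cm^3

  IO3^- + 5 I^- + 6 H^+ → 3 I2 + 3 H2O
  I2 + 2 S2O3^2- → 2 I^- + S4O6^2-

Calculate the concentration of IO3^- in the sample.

0.0188 mol/L

n(S2O3^2-) = 0.0252 × 0.113 = 2.85 × 10^-3 mol
n(I2) = n(S2O3^2-)/2 = 1.42 × 10^-3 mol
From the 1:3 ratio, n(IO3^-) in the aliquot = 1/3 × 1.42 × 10^-3 = 4.75 × 10^-4 mol
[IO3^-] = 4.75 × 10^-4 / 0.0253 = 0.0188 mol/L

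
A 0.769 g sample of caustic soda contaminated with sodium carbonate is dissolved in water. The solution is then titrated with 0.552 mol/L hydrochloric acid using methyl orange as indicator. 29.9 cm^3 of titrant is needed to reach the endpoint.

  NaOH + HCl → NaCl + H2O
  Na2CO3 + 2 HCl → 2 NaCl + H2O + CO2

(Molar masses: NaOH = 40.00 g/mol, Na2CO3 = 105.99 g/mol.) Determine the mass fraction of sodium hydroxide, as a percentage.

n(HCl) = 0.0299 × 0.552 = 0.0165 mol
Let x = n(NaOH), y = n(Na2CO3).
Titrant: 1x + 2y = 0.0165;  mass: 40.00x + 105.99y = 0.769
Solving, x = 8.13 × 10^-3 mol, y = 4.19 × 10^-3 mol
mass of NaOH = 8.13 × 10^-3 × 40.00 = 0.325 g
% NaOH = 0.325 / 0.769 × 100 = 42.3 %

42.3 %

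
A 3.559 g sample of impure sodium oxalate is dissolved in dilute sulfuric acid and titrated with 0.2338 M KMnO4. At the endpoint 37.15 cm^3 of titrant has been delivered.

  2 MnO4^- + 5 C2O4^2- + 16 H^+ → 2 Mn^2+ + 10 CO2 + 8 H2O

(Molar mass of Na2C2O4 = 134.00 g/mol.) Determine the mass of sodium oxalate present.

n(KMnO4) = 0.03715 L × 0.2338 mol/L = 8.686 × 10^-3 mol
From the 5:2 ratio, n(Na2C2O4) = 5/2 × 8.686 × 10^-3 = 0.02171 mol
mass of Na2C2O4 = 0.02171 × 134.00 g/mol = 2.910 g

2.910 g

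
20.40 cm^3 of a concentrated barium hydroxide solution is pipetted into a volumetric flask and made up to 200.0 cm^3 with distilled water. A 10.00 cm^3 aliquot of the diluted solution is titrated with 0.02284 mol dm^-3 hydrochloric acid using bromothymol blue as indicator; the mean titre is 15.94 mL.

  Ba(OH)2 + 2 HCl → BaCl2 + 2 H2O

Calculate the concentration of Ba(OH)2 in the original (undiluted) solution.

n(HCl) = 0.01594 × 0.02284 = 3.641 × 10^-4 mol
From the 1:2 ratio, n(Ba(OH)2) in the aliquot = 1/2 × 3.641 × 10^-4 = 1.820 × 10^-4 mol
[Ba(OH)2]_dilute = 1.820 × 10^-4 / 0.01000 = 0.01820 mol/L
Dilution factor = 200.0 / 20.40 = 9.804
[Ba(OH)2]_stock = 0.01820 × 9.804 = 0.1785 mol/L

0.1785 mol/L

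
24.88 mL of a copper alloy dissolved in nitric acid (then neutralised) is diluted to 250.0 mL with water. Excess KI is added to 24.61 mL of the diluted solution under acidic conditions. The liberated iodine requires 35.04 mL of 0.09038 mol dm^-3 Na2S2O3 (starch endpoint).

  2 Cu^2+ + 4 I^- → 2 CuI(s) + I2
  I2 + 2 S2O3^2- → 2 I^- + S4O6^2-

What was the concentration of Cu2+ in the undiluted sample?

n(S2O3^2-) = 0.03504 × 0.09038 = 3.167 × 10^-3 mol
n(I2) = n(S2O3^2-)/2 = 1.583 × 10^-3 mol
From the 2:1 ratio, n(Cu2+) in the aliquot = 2/1 × 1.583 × 10^-3 = 3.167 × 10^-3 mol
[Cu2+]_dilute = 3.167 × 10^-3 / 0.02461 = 0.1287 mol/L
[Cu2+]_original = 0.1287 × 250.0/24.88 = 1.293 mol/L

1.293 mol/L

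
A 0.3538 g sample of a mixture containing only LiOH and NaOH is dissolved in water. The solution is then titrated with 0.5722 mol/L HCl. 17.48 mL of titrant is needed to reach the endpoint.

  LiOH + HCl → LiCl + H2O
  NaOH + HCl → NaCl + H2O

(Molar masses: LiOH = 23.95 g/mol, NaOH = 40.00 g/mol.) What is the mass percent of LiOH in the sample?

n(HCl) = 0.01748 × 0.5722 = 0.01000 mol
Let x = n(LiOH), y = n(NaOH).
Titrant: 1x + 1y = 0.01000;  mass: 23.95x + 40.00y = 0.3538
Solving, x = 2.884 × 10^-3 mol, y = 7.118 × 10^-3 mol
mass of LiOH = 2.884 × 10^-3 × 23.95 = 0.06906 g
% LiOH = 0.06906 / 0.3538 × 100 = 19.52 %

19.52 %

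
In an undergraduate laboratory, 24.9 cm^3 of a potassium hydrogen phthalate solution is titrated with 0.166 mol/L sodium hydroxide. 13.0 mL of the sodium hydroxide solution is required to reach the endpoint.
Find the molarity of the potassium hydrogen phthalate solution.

0.0867 mol/L

KHC8H4O4 + NaOH → KNaC8H4O4 + H2O
n(NaOH) = 0.0130 L × 0.166 mol/L = 2.16 × 10^-3 mol
n(KHC8H4O4) = 2.16 × 10^-3 mol (1:1 mole ratio)
[KHC8H4O4] = 2.16 × 10^-3 mol / 0.0249 L = 0.0867 mol/L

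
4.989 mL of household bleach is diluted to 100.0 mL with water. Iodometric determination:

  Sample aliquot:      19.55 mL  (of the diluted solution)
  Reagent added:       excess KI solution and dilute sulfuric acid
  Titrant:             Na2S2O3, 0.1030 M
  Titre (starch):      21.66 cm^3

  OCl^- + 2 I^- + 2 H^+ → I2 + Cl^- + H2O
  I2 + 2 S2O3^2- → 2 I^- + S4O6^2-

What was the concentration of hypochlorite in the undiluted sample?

1.144 M

n(S2O3^2-) = 0.02166 × 0.1030 = 2.231 × 10^-3 mol
n(I2) = n(S2O3^2-)/2 = 1.115 × 10^-3 mol
n(OCl^-) in the aliquot = 1.115 × 10^-3 mol (1:1 ratio)
[OCl^-]_dilute = 1.115 × 10^-3 / 0.01955 = 0.05706 mol/L
[OCl^-]_original = 0.05706 × 100.0/4.989 = 1.144 mol/L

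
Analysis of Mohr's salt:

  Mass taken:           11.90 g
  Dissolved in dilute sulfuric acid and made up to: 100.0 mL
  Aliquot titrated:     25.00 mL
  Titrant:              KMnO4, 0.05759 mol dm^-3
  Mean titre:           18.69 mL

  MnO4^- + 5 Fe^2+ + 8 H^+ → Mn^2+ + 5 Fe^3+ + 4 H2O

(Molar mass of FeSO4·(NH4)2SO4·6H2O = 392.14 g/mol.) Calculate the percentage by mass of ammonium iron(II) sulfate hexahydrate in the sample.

70.94 %

n(KMnO4) per titration = 0.01869 × 0.05759 = 1.076 × 10^-3 mol
From the 5:1 ratio, n(FeSO4·(NH4)2SO4·6H2O) in each aliquot = 5/1 × 1.076 × 10^-3 = 5.382 × 10^-3 mol
n(FeSO4·(NH4)2SO4·6H2O) in the whole flask = 5.382 × 10^-3 × 100.0/25.00 = 0.02153 mol
mass of FeSO4·(NH4)2SO4·6H2O = 0.02153 × 392.14 = 8.442 g
% FeSO4·(NH4)2SO4·6H2O = 8.442 / 11.90 × 100 = 70.94 %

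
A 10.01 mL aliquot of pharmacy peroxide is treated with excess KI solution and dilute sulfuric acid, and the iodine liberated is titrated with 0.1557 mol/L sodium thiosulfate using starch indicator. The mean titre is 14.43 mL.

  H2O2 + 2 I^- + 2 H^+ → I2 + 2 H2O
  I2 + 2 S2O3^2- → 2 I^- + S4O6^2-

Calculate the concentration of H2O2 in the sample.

0.1122 mol/L

n(S2O3^2-) = 0.01443 × 0.1557 = 2.247 × 10^-3 mol
n(I2) = n(S2O3^2-)/2 = 1.123 × 10^-3 mol
n(H2O2) in the aliquot = 1.123 × 10^-3 mol (1:1 ratio)
[H2O2] = 1.123 × 10^-3 / 0.01001 = 0.1122 mol/L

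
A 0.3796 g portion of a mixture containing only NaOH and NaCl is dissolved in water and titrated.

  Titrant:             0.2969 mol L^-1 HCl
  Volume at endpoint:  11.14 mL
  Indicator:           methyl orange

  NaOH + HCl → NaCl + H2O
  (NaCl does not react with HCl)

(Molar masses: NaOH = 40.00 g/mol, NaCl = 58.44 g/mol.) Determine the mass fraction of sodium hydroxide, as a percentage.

34.85 %

n(HCl) = 0.01114 × 0.2969 = 3.307 × 10^-3 mol
Let x = n(NaOH), y = n(NaCl).
Titrant: 1x = 3.307 × 10^-3;  mass: 40.00x + 58.44y = 0.3796
Solving, x = 3.307 × 10^-3 mol, y = 4.232 × 10^-3 mol
mass of NaOH = 3.307 × 10^-3 × 40.00 = 0.1323 g
% NaOH = 0.1323 / 0.3796 × 100 = 34.85 %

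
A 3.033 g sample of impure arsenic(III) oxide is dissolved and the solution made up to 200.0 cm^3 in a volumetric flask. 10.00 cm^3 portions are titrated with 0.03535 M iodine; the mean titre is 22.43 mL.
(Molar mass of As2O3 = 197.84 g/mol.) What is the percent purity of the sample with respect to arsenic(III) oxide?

As2O3 + 2 I2 + 2 H2O → As2O5 + 4 HI
n(I2) per titration = 0.02243 × 0.03535 = 7.929 × 10^-4 mol
From the 1:2 ratio, n(As2O3) in each aliquot = 1/2 × 7.929 × 10^-4 = 3.965 × 10^-4 mol
n(As2O3) in the whole flask = 3.965 × 10^-4 × 200.0/10.00 = 7.929 × 10^-3 mol
mass of As2O3 = 7.929 × 10^-3 × 197.84 = 1.569 g
% As2O3 = 1.569 / 3.033 × 100 = 51.72 %

51.72 %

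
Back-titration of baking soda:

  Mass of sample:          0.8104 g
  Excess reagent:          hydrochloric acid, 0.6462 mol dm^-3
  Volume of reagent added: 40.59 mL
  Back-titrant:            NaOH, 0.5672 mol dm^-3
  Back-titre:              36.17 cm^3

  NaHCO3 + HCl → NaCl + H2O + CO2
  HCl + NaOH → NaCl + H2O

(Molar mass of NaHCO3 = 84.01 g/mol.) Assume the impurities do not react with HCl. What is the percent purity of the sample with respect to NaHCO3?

59.23 %

n(HCl) added = 0.04059 × 0.6462 = 0.02623 mol
n(NaOH) used in back-titration = 0.03617 × 0.5672 = 0.02052 mol
n(HCl) left over = 0.02052 mol (1:1 ratio)
n(HCl) consumed by analyte = 0.02623 − 0.02052 = 5.714 × 10^-3 mol
n(NaHCO3) = 5.714 × 10^-3 mol (1:1 ratio)
mass of NaHCO3 = 5.714 × 10^-3 × 84.01 = 0.4800 g
% NaHCO3 = 0.4800 / 0.8104 × 100 = 59.23 %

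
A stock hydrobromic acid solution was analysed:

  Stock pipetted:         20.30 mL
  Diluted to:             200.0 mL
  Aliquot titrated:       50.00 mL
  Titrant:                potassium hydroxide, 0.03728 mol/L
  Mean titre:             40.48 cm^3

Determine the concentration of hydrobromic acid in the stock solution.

HBr + KOH → KBr + H2O
n(KOH) = 0.04048 × 0.03728 = 1.509 × 10^-3 mol
n(HBr) in the aliquot = 1.509 × 10^-3 mol (1:1 ratio)
[HBr]_dilute = 1.509 × 10^-3 / 0.05000 = 0.03018 mol/L
Dilution factor = 200.0 / 20.30 = 9.852
[HBr]_stock = 0.03018 × 9.852 = 0.2974 mol/L

0.2974 mol/L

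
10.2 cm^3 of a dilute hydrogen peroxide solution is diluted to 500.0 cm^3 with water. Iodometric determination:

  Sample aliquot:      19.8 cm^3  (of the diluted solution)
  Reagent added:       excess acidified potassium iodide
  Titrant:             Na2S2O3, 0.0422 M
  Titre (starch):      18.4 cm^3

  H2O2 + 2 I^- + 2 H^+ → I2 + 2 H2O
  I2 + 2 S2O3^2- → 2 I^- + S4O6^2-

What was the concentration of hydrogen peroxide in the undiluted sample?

n(S2O3^2-) = 0.0184 × 0.0422 = 7.76 × 10^-4 mol
n(I2) = n(S2O3^2-)/2 = 3.88 × 10^-4 mol
n(H2O2) in the aliquot = 3.88 × 10^-4 mol (1:1 ratio)
[H2O2]_dilute = 3.88 × 10^-4 / 0.0198 = 0.0196 mol/L
[H2O2]_original = 0.0196 × 500.0/10.2 = 0.961 mol/L

0.961 M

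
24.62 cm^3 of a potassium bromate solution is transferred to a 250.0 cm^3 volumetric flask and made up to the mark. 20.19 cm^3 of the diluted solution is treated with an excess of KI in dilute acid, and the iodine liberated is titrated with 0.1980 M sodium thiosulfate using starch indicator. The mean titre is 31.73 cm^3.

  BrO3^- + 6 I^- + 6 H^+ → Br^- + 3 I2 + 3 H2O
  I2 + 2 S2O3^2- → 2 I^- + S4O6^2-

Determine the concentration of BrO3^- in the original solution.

n(S2O3^2-) = 0.03173 × 0.1980 = 6.283 × 10^-3 mol
n(I2) = n(S2O3^2-)/2 = 3.141 × 10^-3 mol
From the 1:3 ratio, n(BrO3^-) in the aliquot = 1/3 × 3.141 × 10^-3 = 1.047 × 10^-3 mol
[BrO3^-]_dilute = 1.047 × 10^-3 / 0.02019 = 0.05186 mol/L
[BrO3^-]_original = 0.05186 × 250.0/24.62 = 0.5266 mol/L

0.5266 M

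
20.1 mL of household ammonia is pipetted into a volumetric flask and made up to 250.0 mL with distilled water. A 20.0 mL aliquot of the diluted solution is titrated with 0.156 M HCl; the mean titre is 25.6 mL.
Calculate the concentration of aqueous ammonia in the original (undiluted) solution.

NH3 + HCl → NH4Cl
n(HCl) = 0.0256 × 0.156 = 3.99 × 10^-3 mol
n(NH3) in the aliquot = 3.99 × 10^-3 mol (1:1 ratio)
[NH3]_dilute = 3.99 × 10^-3 / 0.0200 = 0.200 mol/L
Dilution factor = 250.0 / 20.1 = 12.44
[NH3]_stock = 0.200 × 12.44 = 2.48 mol/L

2.48 M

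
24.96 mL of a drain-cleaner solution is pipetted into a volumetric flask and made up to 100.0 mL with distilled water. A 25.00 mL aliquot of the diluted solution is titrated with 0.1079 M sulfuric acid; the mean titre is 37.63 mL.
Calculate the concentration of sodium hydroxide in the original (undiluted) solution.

1.301 M

2 NaOH + H2SO4 → Na2SO4 + 2 H2O
n(H2SO4) = 0.03763 × 0.1079 = 4.060 × 10^-3 mol
From the 2:1 ratio, n(NaOH) in the aliquot = 2/1 × 4.060 × 10^-3 = 8.121 × 10^-3 mol
[NaOH]_dilute = 8.121 × 10^-3 / 0.02500 = 0.3248 mol/L
Dilution factor = 100.0 / 24.96 = 4.006
[NaOH]_stock = 0.3248 × 4.006 = 1.301 mol/L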